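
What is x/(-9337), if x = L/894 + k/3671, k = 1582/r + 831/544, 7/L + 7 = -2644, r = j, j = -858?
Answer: 2741128337/287244185418329568 ≈ 9.5428e-9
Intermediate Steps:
r = -858
L = -7/2651 (L = 7/(-7 - 2644) = 7/(-2651) = 7*(-1/2651) = -7/2651 ≈ -0.0026405)
k = -73805/233376 (k = 1582/(-858) + 831/544 = 1582*(-1/858) + 831*(1/544) = -791/429 + 831/544 = -73805/233376 ≈ -0.31625)
x = -2741128337/30764076836064 (x = -7/2651/894 - 73805/233376/3671 = -7/2651*1/894 - 73805/233376*1/3671 = -7/2369994 - 73805/856723296 = -2741128337/30764076836064 ≈ -8.9102e-5)
x/(-9337) = -2741128337/30764076836064/(-9337) = -2741128337/30764076836064*(-1/9337) = 2741128337/287244185418329568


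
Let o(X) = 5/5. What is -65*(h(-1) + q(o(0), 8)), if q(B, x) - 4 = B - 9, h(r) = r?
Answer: 325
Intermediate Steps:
o(X) = 1 (o(X) = 5*(⅕) = 1)
q(B, x) = -5 + B (q(B, x) = 4 + (B - 9) = 4 + (-9 + B) = -5 + B)
-65*(h(-1) + q(o(0), 8)) = -65*(-1 + (-5 + 1)) = -65*(-1 - 4) = -65*(-5) = 325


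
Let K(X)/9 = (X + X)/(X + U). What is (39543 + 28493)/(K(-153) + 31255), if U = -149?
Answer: 5136718/2360441 ≈ 2.1762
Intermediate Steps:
K(X) = 18*X/(-149 + X) (K(X) = 9*((X + X)/(X - 149)) = 9*((2*X)/(-149 + X)) = 9*(2*X/(-149 + X)) = 18*X/(-149 + X))
(39543 + 28493)/(K(-153) + 31255) = (39543 + 28493)/(18*(-153)/(-149 - 153) + 31255) = 68036/(18*(-153)/(-302) + 31255) = 68036/(18*(-153)*(-1/302) + 31255) = 68036/(1377/151 + 31255) = 68036/(4720882/151) = 68036*(151/4720882) = 5136718/2360441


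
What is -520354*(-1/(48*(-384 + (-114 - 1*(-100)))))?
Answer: -260177/9552 ≈ -27.238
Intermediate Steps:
-520354*(-1/(48*(-384 + (-114 - 1*(-100))))) = -520354*(-1/(48*(-384 + (-114 + 100)))) = -520354*(-1/(48*(-384 - 14))) = -520354/((-48*(-398))) = -520354/19104 = -520354*1/19104 = -260177/9552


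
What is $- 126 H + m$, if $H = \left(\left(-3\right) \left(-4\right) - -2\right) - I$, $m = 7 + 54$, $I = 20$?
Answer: $817$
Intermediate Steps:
$m = 61$
$H = -6$ ($H = \left(\left(-3\right) \left(-4\right) - -2\right) - 20 = \left(12 + \left(-3 + 5\right)\right) - 20 = \left(12 + 2\right) - 20 = 14 - 20 = -6$)
$- 126 H + m = \left(-126\right) \left(-6\right) + 61 = 756 + 61 = 817$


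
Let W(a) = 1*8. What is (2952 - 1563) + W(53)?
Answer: 1397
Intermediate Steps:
W(a) = 8
(2952 - 1563) + W(53) = (2952 - 1563) + 8 = 1389 + 8 = 1397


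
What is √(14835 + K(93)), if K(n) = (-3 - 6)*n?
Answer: √13998 ≈ 118.31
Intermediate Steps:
K(n) = -9*n
√(14835 + K(93)) = √(14835 - 9*93) = √(14835 - 837) = √13998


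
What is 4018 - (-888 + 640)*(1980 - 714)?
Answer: 317986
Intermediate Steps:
4018 - (-888 + 640)*(1980 - 714) = 4018 - (-248)*1266 = 4018 - 1*(-313968) = 4018 + 313968 = 317986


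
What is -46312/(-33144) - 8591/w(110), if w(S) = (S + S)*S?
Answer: 863647/828600 ≈ 1.0423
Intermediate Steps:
w(S) = 2*S² (w(S) = (2*S)*S = 2*S²)
-46312/(-33144) - 8591/w(110) = -46312/(-33144) - 8591/(2*110²) = -46312*(-1/33144) - 8591/(2*12100) = 5789/4143 - 8591/24200 = 5789/4143 - 8591*1/24200 = 5789/4143 - 71/200 = 863647/828600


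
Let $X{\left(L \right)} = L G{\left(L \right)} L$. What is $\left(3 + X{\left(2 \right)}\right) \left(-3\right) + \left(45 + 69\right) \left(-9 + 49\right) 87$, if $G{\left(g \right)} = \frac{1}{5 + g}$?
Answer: $\frac{2776965}{7} \approx 3.9671 \cdot 10^{5}$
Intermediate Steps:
$X{\left(L \right)} = \frac{L^{2}}{5 + L}$ ($X{\left(L \right)} = \frac{L}{5 + L} L = \frac{L^{2}}{5 + L}$)
$\left(3 + X{\left(2 \right)}\right) \left(-3\right) + \left(45 + 69\right) \left(-9 + 49\right) 87 = \left(3 + \frac{2^{2}}{5 + 2}\right) \left(-3\right) + \left(45 + 69\right) \left(-9 + 49\right) 87 = \left(3 + \frac{4}{7}\right) \left(-3\right) + 114 \cdot 40 \cdot 87 = \left(3 + 4 \cdot \frac{1}{7}\right) \left(-3\right) + 4560 \cdot 87 = \left(3 + \frac{4}{7}\right) \left(-3\right) + 396720 = \frac{25}{7} \left(-3\right) + 396720 = - \frac{75}{7} + 396720 = \frac{2776965}{7}$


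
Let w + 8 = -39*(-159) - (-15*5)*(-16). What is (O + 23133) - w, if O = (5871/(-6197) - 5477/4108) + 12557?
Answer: 781403942335/25457276 ≈ 30695.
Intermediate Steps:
O = 319608955695/25457276 (O = (5871*(-1/6197) - 5477*1/4108) + 12557 = (-5871/6197 - 5477/4108) + 12557 = -58059037/25457276 + 12557 = 319608955695/25457276 ≈ 12555.)
w = 4993 (w = -8 + (-39*(-159) - (-15*5)*(-16)) = -8 + (6201 - (-75)*(-16)) = -8 + (6201 - 1*1200) = -8 + (6201 - 1200) = -8 + 5001 = 4993)
(O + 23133) - w = (319608955695/25457276 + 23133) - 1*4993 = 908512121403/25457276 - 4993 = 781403942335/25457276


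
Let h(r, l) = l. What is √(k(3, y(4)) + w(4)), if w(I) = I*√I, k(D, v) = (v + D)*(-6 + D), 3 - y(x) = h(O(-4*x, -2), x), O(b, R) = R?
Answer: √2 ≈ 1.4142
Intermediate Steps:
y(x) = 3 - x
k(D, v) = (-6 + D)*(D + v) (k(D, v) = (D + v)*(-6 + D) = (-6 + D)*(D + v))
w(I) = I^(3/2)
√(k(3, y(4)) + w(4)) = √((3² - 6*3 - 6*(3 - 1*4) + 3*(3 - 1*4)) + 4^(3/2)) = √((9 - 18 - 6*(3 - 4) + 3*(3 - 4)) + 8) = √((9 - 18 - 6*(-1) + 3*(-1)) + 8) = √((9 - 18 + 6 - 3) + 8) = √(-6 + 8) = √2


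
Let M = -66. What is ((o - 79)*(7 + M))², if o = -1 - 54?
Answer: 62504836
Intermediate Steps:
o = -55
((o - 79)*(7 + M))² = ((-55 - 79)*(7 - 66))² = (-134*(-59))² = 7906² = 62504836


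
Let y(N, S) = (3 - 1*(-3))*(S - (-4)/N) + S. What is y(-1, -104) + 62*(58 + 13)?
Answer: 3650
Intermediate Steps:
y(N, S) = 7*S + 24/N (y(N, S) = (3 + 3)*(S + 4/N) + S = 6*(S + 4/N) + S = (6*S + 24/N) + S = 7*S + 24/N)
y(-1, -104) + 62*(58 + 13) = (7*(-104) + 24/(-1)) + 62*(58 + 13) = (-728 + 24*(-1)) + 62*71 = (-728 - 24) + 4402 = -752 + 4402 = 3650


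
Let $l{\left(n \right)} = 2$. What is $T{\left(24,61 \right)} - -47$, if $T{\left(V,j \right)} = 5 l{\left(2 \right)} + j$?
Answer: $118$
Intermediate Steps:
$T{\left(V,j \right)} = 10 + j$ ($T{\left(V,j \right)} = 5 \cdot 2 + j = 10 + j$)
$T{\left(24,61 \right)} - -47 = \left(10 + 61\right) - -47 = 71 + 47 = 118$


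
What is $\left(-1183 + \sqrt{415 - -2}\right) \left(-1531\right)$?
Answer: $1811173 - 1531 \sqrt{417} \approx 1.7799 \cdot 10^{6}$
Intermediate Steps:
$\left(-1183 + \sqrt{415 - -2}\right) \left(-1531\right) = \left(-1183 + \sqrt{415 + 2}\right) \left(-1531\right) = \left(-1183 + \sqrt{417}\right) \left(-1531\right) = 1811173 - 1531 \sqrt{417}$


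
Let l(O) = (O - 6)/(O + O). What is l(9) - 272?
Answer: -1631/6 ≈ -271.83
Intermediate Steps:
l(O) = (-6 + O)/(2*O) (l(O) = (-6 + O)/((2*O)) = (-6 + O)*(1/(2*O)) = (-6 + O)/(2*O))
l(9) - 272 = (½)*(-6 + 9)/9 - 272 = (½)*(⅑)*3 - 272 = ⅙ - 272 = -1631/6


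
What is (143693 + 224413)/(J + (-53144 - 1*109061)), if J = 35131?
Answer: -61351/21179 ≈ -2.8968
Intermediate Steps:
(143693 + 224413)/(J + (-53144 - 1*109061)) = (143693 + 224413)/(35131 + (-53144 - 1*109061)) = 368106/(35131 + (-53144 - 109061)) = 368106/(35131 - 162205) = 368106/(-127074) = 368106*(-1/127074) = -61351/21179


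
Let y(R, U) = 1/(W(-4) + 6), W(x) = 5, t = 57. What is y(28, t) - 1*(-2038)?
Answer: 22419/11 ≈ 2038.1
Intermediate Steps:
y(R, U) = 1/11 (y(R, U) = 1/(5 + 6) = 1/11)
y(28, t) - 1*(-2038) = 1/11 - 1*(-2038) = 1/11 + 2038 = 22419/11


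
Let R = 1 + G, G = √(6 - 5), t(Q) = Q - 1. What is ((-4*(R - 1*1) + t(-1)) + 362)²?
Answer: 126736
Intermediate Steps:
t(Q) = -1 + Q
G = 1 (G = √1 = 1)
R = 2 (R = 1 + 1 = 2)
((-4*(R - 1*1) + t(-1)) + 362)² = ((-4*(2 - 1*1) + (-1 - 1)) + 362)² = ((-4*(2 - 1) - 2) + 362)² = ((-4*1 - 2) + 362)² = ((-4 - 2) + 362)² = (-6 + 362)² = 356² = 126736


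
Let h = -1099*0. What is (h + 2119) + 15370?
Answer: 17489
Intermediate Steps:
h = 0
(h + 2119) + 15370 = (0 + 2119) + 15370 = 2119 + 15370 = 17489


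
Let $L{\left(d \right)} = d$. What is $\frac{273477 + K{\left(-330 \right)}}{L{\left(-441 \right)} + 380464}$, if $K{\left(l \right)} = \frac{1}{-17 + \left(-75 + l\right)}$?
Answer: $\frac{115407293}{160369706} \approx 0.71963$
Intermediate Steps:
$K{\left(l \right)} = \frac{1}{-92 + l}$
$\frac{273477 + K{\left(-330 \right)}}{L{\left(-441 \right)} + 380464} = \frac{273477 + \frac{1}{-92 - 330}}{-441 + 380464} = \frac{273477 + \frac{1}{-422}}{380023} = \left(273477 - \frac{1}{422}\right) \frac{1}{380023} = \frac{115407293}{422} \cdot \frac{1}{380023} = \frac{115407293}{160369706}$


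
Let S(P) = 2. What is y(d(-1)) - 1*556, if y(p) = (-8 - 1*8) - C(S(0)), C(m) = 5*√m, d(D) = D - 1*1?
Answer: -572 - 5*√2 ≈ -579.07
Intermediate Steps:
d(D) = -1 + D (d(D) = D - 1 = -1 + D)
y(p) = -16 - 5*√2 (y(p) = (-8 - 1*8) - 5*√2 = (-8 - 8) - 5*√2 = -16 - 5*√2)
y(d(-1)) - 1*556 = (-16 - 5*√2) - 1*556 = (-16 - 5*√2) - 556 = -572 - 5*√2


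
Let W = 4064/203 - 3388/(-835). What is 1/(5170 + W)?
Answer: 169505/880422054 ≈ 0.00019253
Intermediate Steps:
W = 4081204/169505 (W = 4064*(1/203) - 3388*(-1/835) = 4064/203 + 3388/835 = 4081204/169505 ≈ 24.077)
1/(5170 + W) = 1/(5170 + 4081204/169505) = 1/(880422054/169505) = 169505/880422054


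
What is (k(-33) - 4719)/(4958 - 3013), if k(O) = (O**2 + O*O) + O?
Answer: -2574/1945 ≈ -1.3234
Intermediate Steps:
k(O) = O + 2*O**2 (k(O) = (O**2 + O**2) + O = 2*O**2 + O = O + 2*O**2)
(k(-33) - 4719)/(4958 - 3013) = (-33*(1 + 2*(-33)) - 4719)/(4958 - 3013) = (-33*(1 - 66) - 4719)/1945 = (-33*(-65) - 4719)*(1/1945) = (2145 - 4719)*(1/1945) = -2574*1/1945 = -2574/1945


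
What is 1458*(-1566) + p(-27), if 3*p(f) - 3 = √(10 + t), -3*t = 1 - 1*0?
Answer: -2283227 + √87/9 ≈ -2.2832e+6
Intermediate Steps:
t = -⅓ (t = -(1 - 1*0)/3 = -(1 + 0)/3 = -⅓*1 = -⅓ ≈ -0.33333)
p(f) = 1 + √87/9 (p(f) = 1 + √(10 - ⅓)/3 = 1 + √(29/3)/3 = 1 + (√87/3)/3 = 1 + √87/9)
1458*(-1566) + p(-27) = 1458*(-1566) + (1 + √87/9) = -2283228 + (1 + √87/9) = -2283227 + √87/9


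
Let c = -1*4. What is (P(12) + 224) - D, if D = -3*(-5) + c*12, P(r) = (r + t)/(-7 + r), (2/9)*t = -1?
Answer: 517/2 ≈ 258.50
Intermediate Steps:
c = -4
t = -9/2 (t = (9/2)*(-1) = -9/2 ≈ -4.5000)
P(r) = (-9/2 + r)/(-7 + r) (P(r) = (r - 9/2)/(-7 + r) = (-9/2 + r)/(-7 + r))
D = -33 (D = -3*(-5) - 4*12 = 15 - 48 = -33)
(P(12) + 224) - D = ((-9/2 + 12)/(-7 + 12) + 224) - 1*(-33) = ((15/2)/5 + 224) + 33 = ((1/5)*(15/2) + 224) + 33 = (3/2 + 224) + 33 = 451/2 + 33 = 517/2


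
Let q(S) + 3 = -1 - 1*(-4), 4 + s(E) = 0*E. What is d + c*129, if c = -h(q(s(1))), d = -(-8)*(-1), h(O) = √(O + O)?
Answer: -8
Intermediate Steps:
s(E) = -4 (s(E) = -4 + 0*E = -4 + 0 = -4)
q(S) = 0 (q(S) = -3 + (-1 - 1*(-4)) = -3 + (-1 + 4) = -3 + 3 = 0)
h(O) = √2*√O (h(O) = √(2*O) = √2*√O)
d = -8 (d = -8*1 = -8)
c = 0 (c = -√2*√0 = -√2*0 = -1*0 = 0)
d + c*129 = -8 + 0*129 = -8 + 0 = -8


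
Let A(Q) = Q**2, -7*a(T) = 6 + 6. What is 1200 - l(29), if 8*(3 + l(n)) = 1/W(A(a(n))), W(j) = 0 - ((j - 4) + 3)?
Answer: 914329/760 ≈ 1203.1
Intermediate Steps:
a(T) = -12/7 (a(T) = -(6 + 6)/7 = -1/7*12 = -12/7)
W(j) = 1 - j (W(j) = 0 - ((-4 + j) + 3) = 0 - (-1 + j) = 0 + (1 - j) = 1 - j)
l(n) = -2329/760 (l(n) = -3 + 1/(8*(1 - (-12/7)**2)) = -3 + 1/(8*(1 - 1*144/49)) = -3 + 1/(8*(1 - 144/49)) = -3 + 1/(8*(-95/49)) = -3 + (1/8)*(-49/95) = -3 - 49/760 = -2329/760)
1200 - l(29) = 1200 - 1*(-2329/760) = 1200 + 2329/760 = 914329/760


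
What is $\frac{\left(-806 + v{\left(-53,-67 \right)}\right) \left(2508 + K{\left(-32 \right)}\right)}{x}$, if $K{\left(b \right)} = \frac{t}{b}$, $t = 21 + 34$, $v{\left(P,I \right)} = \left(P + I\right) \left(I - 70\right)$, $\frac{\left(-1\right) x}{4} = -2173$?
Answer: $\frac{626931217}{139072} \approx 4508.0$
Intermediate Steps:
$x = 8692$ ($x = \left(-4\right) \left(-2173\right) = 8692$)
$v{\left(P,I \right)} = \left(-70 + I\right) \left(I + P\right)$ ($v{\left(P,I \right)} = \left(I + P\right) \left(-70 + I\right) = \left(-70 + I\right) \left(I + P\right)$)
$t = 55$
$K{\left(b \right)} = \frac{55}{b}$
$\frac{\left(-806 + v{\left(-53,-67 \right)}\right) \left(2508 + K{\left(-32 \right)}\right)}{x} = \frac{\left(-806 - \left(-11951 - 4489\right)\right) \left(2508 + \frac{55}{-32}\right)}{8692} = \left(-806 + \left(4489 + 4690 + 3710 + 3551\right)\right) \left(2508 + 55 \left(- \frac{1}{32}\right)\right) \frac{1}{8692} = \left(-806 + 16440\right) \left(2508 - \frac{55}{32}\right) \frac{1}{8692} = 15634 \cdot \frac{80201}{32} \cdot \frac{1}{8692} = \frac{626931217}{16} \cdot \frac{1}{8692} = \frac{626931217}{139072}$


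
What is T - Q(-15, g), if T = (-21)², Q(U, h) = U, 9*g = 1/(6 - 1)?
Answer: 456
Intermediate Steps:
g = 1/45 (g = 1/(9*(6 - 1)) = (⅑)/5 = (⅑)*(⅕) = 1/45 ≈ 0.022222)
T = 441
T - Q(-15, g) = 441 - 1*(-15) = 441 + 15 = 456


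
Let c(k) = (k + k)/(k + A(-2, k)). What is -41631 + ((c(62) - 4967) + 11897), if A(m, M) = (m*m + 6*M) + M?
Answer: -4337594/125 ≈ -34701.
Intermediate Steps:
A(m, M) = m² + 7*M (A(m, M) = (m² + 6*M) + M = m² + 7*M)
c(k) = 2*k/(4 + 8*k) (c(k) = (k + k)/(k + ((-2)² + 7*k)) = (2*k)/(k + (4 + 7*k)) = (2*k)/(4 + 8*k) = 2*k/(4 + 8*k))
-41631 + ((c(62) - 4967) + 11897) = -41631 + (((½)*62/(1 + 2*62) - 4967) + 11897) = -41631 + (((½)*62/(1 + 124) - 4967) + 11897) = -41631 + (((½)*62/125 - 4967) + 11897) = -41631 + (((½)*62*(1/125) - 4967) + 11897) = -41631 + ((31/125 - 4967) + 11897) = -41631 + (-620844/125 + 11897) = -41631 + 866281/125 = -4337594/125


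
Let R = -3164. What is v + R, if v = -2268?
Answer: -5432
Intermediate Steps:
v + R = -2268 - 3164 = -5432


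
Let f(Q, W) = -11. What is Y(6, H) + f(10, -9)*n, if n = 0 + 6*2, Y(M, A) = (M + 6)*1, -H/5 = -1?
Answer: -120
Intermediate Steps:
H = 5 (H = -5*(-1) = 5)
Y(M, A) = 6 + M (Y(M, A) = (6 + M)*1 = 6 + M)
n = 12 (n = 0 + 12 = 12)
Y(6, H) + f(10, -9)*n = (6 + 6) - 11*12 = 12 - 132 = -120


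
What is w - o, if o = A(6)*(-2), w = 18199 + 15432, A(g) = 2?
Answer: 33635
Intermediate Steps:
w = 33631
o = -4 (o = 2*(-2) = -4)
w - o = 33631 - 1*(-4) = 33631 + 4 = 33635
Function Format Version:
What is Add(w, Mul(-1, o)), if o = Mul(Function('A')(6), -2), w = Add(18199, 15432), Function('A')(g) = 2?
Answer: 33635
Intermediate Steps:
w = 33631
o = -4 (o = Mul(2, -2) = -4)
Add(w, Mul(-1, o)) = Add(33631, Mul(-1, -4)) = Add(33631, 4) = 33635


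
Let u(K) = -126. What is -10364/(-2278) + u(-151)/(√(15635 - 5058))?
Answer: 5182/1139 - 18*√10577/1511 ≈ 3.3245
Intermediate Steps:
-10364/(-2278) + u(-151)/(√(15635 - 5058)) = -10364/(-2278) - 126/√(15635 - 5058) = -10364*(-1/2278) - 126*√10577/10577 = 5182/1139 - 18*√10577/1511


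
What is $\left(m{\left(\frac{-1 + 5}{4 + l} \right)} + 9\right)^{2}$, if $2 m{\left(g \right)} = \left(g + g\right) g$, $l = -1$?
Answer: $\frac{9409}{81} \approx 116.16$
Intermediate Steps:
$m{\left(g \right)} = g^{2}$ ($m{\left(g \right)} = \frac{\left(g + g\right) g}{2} = \frac{2 g g}{2} = \frac{2 g^{2}}{2} = g^{2}$)
$\left(m{\left(\frac{-1 + 5}{4 + l} \right)} + 9\right)^{2} = \left(\left(\frac{-1 + 5}{4 - 1}\right)^{2} + 9\right)^{2} = \left(\left(\frac{4}{3}\right)^{2} + 9\right)^{2} = \left(\frac{16}{9} + 9\right)^{2} = \left(\frac{97}{9}\right)^{2} = \frac{9409}{81}$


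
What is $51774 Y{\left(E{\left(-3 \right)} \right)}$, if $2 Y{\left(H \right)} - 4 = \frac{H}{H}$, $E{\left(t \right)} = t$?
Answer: $129435$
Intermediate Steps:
$Y{\left(H \right)} = \frac{5}{2}$ ($Y{\left(H \right)} = 2 + \frac{H \frac{1}{H}}{2} = 2 + \frac{1}{2} \cdot 1 = 2 + \frac{1}{2} = \frac{5}{2}$)
$51774 Y{\left(E{\left(-3 \right)} \right)} = 51774 \cdot \frac{5}{2} = 129435$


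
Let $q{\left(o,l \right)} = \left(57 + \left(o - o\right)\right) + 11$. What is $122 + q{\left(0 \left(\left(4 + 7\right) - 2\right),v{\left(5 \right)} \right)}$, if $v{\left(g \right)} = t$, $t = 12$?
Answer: $190$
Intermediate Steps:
$v{\left(g \right)} = 12$
$q{\left(o,l \right)} = 68$ ($q{\left(o,l \right)} = \left(57 + 0\right) + 11 = 57 + 11 = 68$)
$122 + q{\left(0 \left(\left(4 + 7\right) - 2\right),v{\left(5 \right)} \right)} = 122 + 68 = 190$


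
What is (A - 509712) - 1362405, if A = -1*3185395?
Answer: -5057512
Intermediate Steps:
A = -3185395
(A - 509712) - 1362405 = (-3185395 - 509712) - 1362405 = -3695107 - 1362405 = -5057512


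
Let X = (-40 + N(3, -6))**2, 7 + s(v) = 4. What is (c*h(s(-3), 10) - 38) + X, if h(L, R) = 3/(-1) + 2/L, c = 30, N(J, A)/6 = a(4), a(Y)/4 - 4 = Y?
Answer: 22956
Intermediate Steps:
a(Y) = 16 + 4*Y
N(J, A) = 192 (N(J, A) = 6*(16 + 4*4) = 6*(16 + 16) = 6*32 = 192)
s(v) = -3 (s(v) = -7 + 4 = -3)
X = 23104 (X = (-40 + 192)**2 = 152**2 = 23104)
h(L, R) = -3 + 2/L (h(L, R) = 3*(-1) + 2/L = -3 + 2/L)
(c*h(s(-3), 10) - 38) + X = (30*(-3 + 2/(-3)) - 38) + 23104 = (30*(-3 + 2*(-1/3)) - 38) + 23104 = (30*(-3 - 2/3) - 38) + 23104 = (30*(-11/3) - 38) + 23104 = (-110 - 38) + 23104 = -148 + 23104 = 22956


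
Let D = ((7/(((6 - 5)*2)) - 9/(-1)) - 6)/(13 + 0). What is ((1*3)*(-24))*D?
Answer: -36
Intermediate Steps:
D = ½ (D = ((7/((1*2)) - 9*(-1)) - 6)/13 = ((7/2 + 9) - 6)*(1/13) = (25/2 - 6)*(1/13) = (13/2)*(1/13) = ½ ≈ 0.50000)
((1*3)*(-24))*D = ((1*3)*(-24))*(½) = (3*(-24))*(½) = -72*½ = -36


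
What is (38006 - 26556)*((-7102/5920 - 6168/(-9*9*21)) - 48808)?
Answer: -93788518898465/167832 ≈ -5.5882e+8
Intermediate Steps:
(38006 - 26556)*((-7102/5920 - 6168/(-9*9*21)) - 48808) = 11450*((-7102*1/5920 - 6168/((-81*21))) - 48808) = 11450*((-3551/2960 - 6168/(-1701)) - 48808) = 11450*((-3551/2960 - 6168*(-1/1701)) - 48808) = 11450*((-3551/2960 + 2056/567) - 48808) = 11450*(4072343/1678320 - 48808) = 11450*(-81911370217/1678320) = -93788518898465/167832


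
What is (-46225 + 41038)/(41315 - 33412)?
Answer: -741/1129 ≈ -0.65633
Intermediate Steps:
(-46225 + 41038)/(41315 - 33412) = -5187/7903 = -5187*1/7903 = -741/1129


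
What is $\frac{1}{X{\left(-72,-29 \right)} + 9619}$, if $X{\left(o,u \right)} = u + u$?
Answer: $\frac{1}{9561} \approx 0.00010459$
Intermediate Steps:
$X{\left(o,u \right)} = 2 u$
$\frac{1}{X{\left(-72,-29 \right)} + 9619} = \frac{1}{2 \left(-29\right) + 9619} = \frac{1}{-58 + 9619} = \frac{1}{9561}$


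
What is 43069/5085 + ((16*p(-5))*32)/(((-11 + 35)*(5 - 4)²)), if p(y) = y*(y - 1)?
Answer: 3297469/5085 ≈ 648.47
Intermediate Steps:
p(y) = y*(-1 + y)
43069/5085 + ((16*p(-5))*32)/(((-11 + 35)*(5 - 4)²)) = 43069/5085 + ((16*(-5*(-1 - 5)))*32)/(((-11 + 35)*(5 - 4)²)) = 43069*(1/5085) + ((16*(-5*(-6)))*32)/((24*1²)) = 43069/5085 + ((16*30)*32)/((24*1)) = 43069/5085 + (480*32)/24 = 43069/5085 + 15360*(1/24) = 43069/5085 + 640 = 3297469/5085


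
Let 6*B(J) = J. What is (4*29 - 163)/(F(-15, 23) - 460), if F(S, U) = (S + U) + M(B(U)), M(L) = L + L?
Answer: 141/1333 ≈ 0.10578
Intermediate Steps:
B(J) = J/6
M(L) = 2*L
F(S, U) = S + 4*U/3 (F(S, U) = (S + U) + 2*(U/6) = (S + U) + U/3 = S + 4*U/3)
(4*29 - 163)/(F(-15, 23) - 460) = (4*29 - 163)/((-15 + (4/3)*23) - 460) = (116 - 163)/((-15 + 92/3) - 460) = -47/(47/3 - 460) = -47/(-1333/3) = -47*(-3/1333) = 141/1333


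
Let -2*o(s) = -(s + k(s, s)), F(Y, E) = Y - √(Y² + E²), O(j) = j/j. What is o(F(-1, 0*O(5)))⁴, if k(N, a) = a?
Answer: 16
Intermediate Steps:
O(j) = 1
F(Y, E) = Y - √(E² + Y²)
o(s) = s (o(s) = -(-1)*(s + s)/2 = -(-1)*2*s/2 = -(-1)*s = s)
o(F(-1, 0*O(5)))⁴ = (-1 - √((0*1)² + (-1)²))⁴ = (-1 - √(0² + 1))⁴ = (-1 - √(0 + 1))⁴ = (-1 - √1)⁴ = (-1 - 1*1)⁴ = (-1 - 1)⁴ = (-2)⁴ = 16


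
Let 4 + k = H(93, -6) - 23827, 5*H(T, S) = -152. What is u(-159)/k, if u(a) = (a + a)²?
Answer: -168540/39769 ≈ -4.2380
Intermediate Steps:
H(T, S) = -152/5 (H(T, S) = (⅕)*(-152) = -152/5)
u(a) = 4*a² (u(a) = (2*a)² = 4*a²)
k = -119307/5 (k = -4 + (-152/5 - 23827) = -4 - 119287/5 = -119307/5 ≈ -23861.)
u(-159)/k = (4*(-159)²)/(-119307/5) = (4*25281)*(-5/119307) = 101124*(-5/119307) = -168540/39769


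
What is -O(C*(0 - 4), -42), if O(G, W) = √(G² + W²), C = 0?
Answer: -42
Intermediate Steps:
-O(C*(0 - 4), -42) = -√((0*(0 - 4))² + (-42)²) = -√((0*(-4))² + 1764) = -√(0² + 1764) = -√(0 + 1764) = -√1764 = -1*42 = -42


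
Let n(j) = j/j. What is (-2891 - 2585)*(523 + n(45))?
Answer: -2869424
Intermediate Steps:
n(j) = 1
(-2891 - 2585)*(523 + n(45)) = (-2891 - 2585)*(523 + 1) = -5476*524 = -2869424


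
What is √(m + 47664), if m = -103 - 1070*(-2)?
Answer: √49701 ≈ 222.94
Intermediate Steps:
m = 2037 (m = -103 - 107*(-20) = -103 + 2140 = 2037)
√(m + 47664) = √(2037 + 47664) = √49701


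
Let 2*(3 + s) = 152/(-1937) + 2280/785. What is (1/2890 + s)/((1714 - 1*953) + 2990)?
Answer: -1394476361/3296660162510 ≈ -0.00042300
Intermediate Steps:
s = -482623/304109 (s = -3 + (152/(-1937) + 2280/785)/2 = -3 + (152*(-1/1937) + 2280*(1/785))/2 = -3 + (-152/1937 + 456/157)/2 = -3 + (1/2)*(859408/304109) = -3 + 429704/304109 = -482623/304109 ≈ -1.5870)
(1/2890 + s)/((1714 - 1*953) + 2990) = (1/2890 - 482623/304109)/((1714 - 1*953) + 2990) = (1/2890 - 482623/304109)/((1714 - 953) + 2990) = -1394476361/(878875010*(761 + 2990)) = -1394476361/878875010/3751 = -1394476361/878875010*1/3751 = -1394476361/3296660162510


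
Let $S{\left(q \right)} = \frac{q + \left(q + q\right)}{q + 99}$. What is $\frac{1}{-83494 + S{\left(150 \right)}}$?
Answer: $- \frac{83}{6929852} \approx -1.1977 \cdot 10^{-5}$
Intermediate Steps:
$S{\left(q \right)} = \frac{3 q}{99 + q}$ ($S{\left(q \right)} = \frac{q + 2 q}{99 + q} = \frac{3 q}{99 + q}$)
$\frac{1}{-83494 + S{\left(150 \right)}} = \frac{1}{-83494 + 3 \cdot 150 \frac{1}{99 + 150}} = \frac{1}{-83494 + 3 \cdot 150 \cdot \frac{1}{249}} = \frac{1}{-83494 + \frac{150}{83}} = \frac{1}{- \frac{6929852}{83}} = - \frac{83}{6929852}$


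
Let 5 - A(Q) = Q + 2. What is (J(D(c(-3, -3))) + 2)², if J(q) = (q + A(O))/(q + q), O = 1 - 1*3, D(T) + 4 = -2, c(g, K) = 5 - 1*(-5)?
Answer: 625/144 ≈ 4.3403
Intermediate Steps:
c(g, K) = 10 (c(g, K) = 5 + 5 = 10)
D(T) = -6 (D(T) = -4 - 2 = -6)
O = -2 (O = 1 - 3 = -2)
A(Q) = 3 - Q (A(Q) = 5 - (Q + 2) = 5 - (2 + Q) = 5 + (-2 - Q) = 3 - Q)
J(q) = (5 + q)/(2*q) (J(q) = (q + (3 - 1*(-2)))/(q + q) = (q + (3 + 2))/((2*q)) = (q + 5)*(1/(2*q)) = (5 + q)*(1/(2*q)) = (5 + q)/(2*q))
(J(D(c(-3, -3))) + 2)² = ((½)*(5 - 6)/(-6) + 2)² = ((½)*(-⅙)*(-1) + 2)² = (1/12 + 2)² = (25/12)² = 625/144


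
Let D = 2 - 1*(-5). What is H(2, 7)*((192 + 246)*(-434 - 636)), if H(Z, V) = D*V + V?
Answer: -26244960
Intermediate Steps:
D = 7 (D = 2 + 5 = 7)
H(Z, V) = 8*V (H(Z, V) = 7*V + V = 8*V)
H(2, 7)*((192 + 246)*(-434 - 636)) = (8*7)*((192 + 246)*(-434 - 636)) = 56*(438*(-1070)) = 56*(-468660) = -26244960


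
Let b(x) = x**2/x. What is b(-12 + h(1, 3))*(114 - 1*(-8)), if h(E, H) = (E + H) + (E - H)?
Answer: -1220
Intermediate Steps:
h(E, H) = 2*E
b(x) = x
b(-12 + h(1, 3))*(114 - 1*(-8)) = (-12 + 2*1)*(114 - 1*(-8)) = (-12 + 2)*(114 + 8) = -10*122 = -1220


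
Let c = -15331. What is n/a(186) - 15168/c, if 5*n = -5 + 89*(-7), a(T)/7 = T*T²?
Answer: 854031681353/863211801690 ≈ 0.98936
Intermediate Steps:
a(T) = 7*T³ (a(T) = 7*(T*T²) = 7*T³)
n = -628/5 (n = (-5 + 89*(-7))/5 = (-5 - 623)/5 = (⅕)*(-628) = -628/5 ≈ -125.60)
n/a(186) - 15168/c = -628/(5*(7*186³)) - 15168/(-15331) = -628/(5*(7*6434856)) - 15168*(-1/15331) = -628/5/45043992 + 15168/15331 = -628/5*1/45043992 + 15168/15331 = -157/56304990 + 15168/15331 = 854031681353/863211801690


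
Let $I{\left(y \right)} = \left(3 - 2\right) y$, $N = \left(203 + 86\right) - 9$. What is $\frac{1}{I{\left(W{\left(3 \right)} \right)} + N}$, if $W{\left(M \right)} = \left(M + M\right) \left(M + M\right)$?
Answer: $\frac{1}{316} \approx 0.0031646$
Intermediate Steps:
$N = 280$ ($N = 289 - 9 = 280$)
$W{\left(M \right)} = 4 M^{2}$ ($W{\left(M \right)} = 2 M 2 M = 4 M^{2}$)
$I{\left(y \right)} = y$ ($I{\left(y \right)} = 1 y = y$)
$\frac{1}{I{\left(W{\left(3 \right)} \right)} + N} = \frac{1}{4 \cdot 3^{2} + 280} = \frac{1}{4 \cdot 9 + 280} = \frac{1}{36 + 280} = \frac{1}{316}$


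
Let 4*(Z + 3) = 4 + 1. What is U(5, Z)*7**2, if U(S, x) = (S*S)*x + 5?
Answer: -7595/4 ≈ -1898.8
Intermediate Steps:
Z = -7/4 (Z = -3 + (4 + 1)/4 = -3 + (1/4)*5 = -3 + 5/4 = -7/4 ≈ -1.7500)
U(S, x) = 5 + x*S**2 (U(S, x) = S**2*x + 5 = x*S**2 + 5 = 5 + x*S**2)
U(5, Z)*7**2 = (5 - 7/4*5**2)*7**2 = (5 - 7/4*25)*49 = (5 - 175/4)*49 = -155/4*49 = -7595/4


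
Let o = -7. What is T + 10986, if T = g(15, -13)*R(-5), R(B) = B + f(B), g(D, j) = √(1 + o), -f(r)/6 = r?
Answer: 10986 + 25*I*√6 ≈ 10986.0 + 61.237*I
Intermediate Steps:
f(r) = -6*r
g(D, j) = I*√6 (g(D, j) = √(1 - 7) = √(-6) = I*√6)
R(B) = -5*B (R(B) = B - 6*B = -5*B)
T = 25*I*√6 (T = (I*√6)*(-5*(-5)) = (I*√6)*25 = 25*I*√6 ≈ 61.237*I)
T + 10986 = 25*I*√6 + 10986 = 10986 + 25*I*√6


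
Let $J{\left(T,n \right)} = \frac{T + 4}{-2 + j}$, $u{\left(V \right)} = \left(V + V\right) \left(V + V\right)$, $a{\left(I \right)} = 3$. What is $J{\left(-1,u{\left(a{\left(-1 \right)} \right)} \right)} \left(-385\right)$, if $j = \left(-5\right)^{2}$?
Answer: $- \frac{1155}{23} \approx -50.217$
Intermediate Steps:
$u{\left(V \right)} = 4 V^{2}$ ($u{\left(V \right)} = 2 V 2 V = 4 V^{2}$)
$j = 25$
$J{\left(T,n \right)} = \frac{4}{23} + \frac{T}{23}$ ($J{\left(T,n \right)} = \frac{T + 4}{-2 + 25} = \frac{4 + T}{23} = \left(4 + T\right) \frac{1}{23} = \frac{4}{23} + \frac{T}{23}$)
$J{\left(-1,u{\left(a{\left(-1 \right)} \right)} \right)} \left(-385\right) = \left(\frac{4}{23} + \frac{1}{23} \left(-1\right)\right) \left(-385\right) = \left(\frac{4}{23} - \frac{1}{23}\right) \left(-385\right) = \frac{3}{23} \left(-385\right) = - \frac{1155}{23}$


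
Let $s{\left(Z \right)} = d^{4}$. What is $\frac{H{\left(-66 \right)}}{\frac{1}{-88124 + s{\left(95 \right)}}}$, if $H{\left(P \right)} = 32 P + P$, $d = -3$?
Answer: $191757654$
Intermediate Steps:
$s{\left(Z \right)} = 81$ ($s{\left(Z \right)} = \left(-3\right)^{4} = 81$)
$H{\left(P \right)} = 33 P$
$\frac{H{\left(-66 \right)}}{\frac{1}{-88124 + s{\left(95 \right)}}} = \frac{33 \left(-66\right)}{\frac{1}{-88124 + 81}} = - \frac{2178}{\frac{1}{-88043}} = - \frac{2178}{- \frac{1}{88043}} = \left(-2178\right) \left(-88043\right) = 191757654$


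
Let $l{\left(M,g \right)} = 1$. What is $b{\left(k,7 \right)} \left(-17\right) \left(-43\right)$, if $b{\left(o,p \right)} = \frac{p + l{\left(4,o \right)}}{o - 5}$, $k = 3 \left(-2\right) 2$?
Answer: $-344$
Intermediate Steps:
$k = -12$ ($k = \left(-6\right) 2 = -12$)
$b{\left(o,p \right)} = \frac{1 + p}{-5 + o}$ ($b{\left(o,p \right)} = \frac{p + 1}{o - 5} = \frac{1 + p}{-5 + o}$)
$b{\left(k,7 \right)} \left(-17\right) \left(-43\right) = \frac{1 + 7}{-5 - 12} \left(-17\right) \left(-43\right) = \frac{1}{-17} \cdot 8 \left(-17\right) \left(-43\right) = \left(- \frac{1}{17}\right) 8 \left(-17\right) \left(-43\right) = \left(- \frac{8}{17}\right) \left(-17\right) \left(-43\right) = 8 \left(-43\right) = -344$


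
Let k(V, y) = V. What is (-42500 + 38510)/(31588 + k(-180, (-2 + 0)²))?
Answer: -1995/15704 ≈ -0.12704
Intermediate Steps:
(-42500 + 38510)/(31588 + k(-180, (-2 + 0)²)) = (-42500 + 38510)/(31588 - 180) = -3990/31408 = -3990*1/31408 = -1995/15704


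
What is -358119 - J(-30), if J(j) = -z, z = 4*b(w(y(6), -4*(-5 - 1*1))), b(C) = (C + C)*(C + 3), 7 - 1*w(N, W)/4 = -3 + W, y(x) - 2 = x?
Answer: -334375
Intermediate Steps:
y(x) = 2 + x
w(N, W) = 40 - 4*W (w(N, W) = 28 - 4*(-3 + W) = 28 + (12 - 4*W) = 40 - 4*W)
b(C) = 2*C*(3 + C) (b(C) = (2*C)*(3 + C) = 2*C*(3 + C))
z = 23744 (z = 4*(2*(40 - (-16)*(-5 - 1*1))*(3 + (40 - (-16)*(-5 - 1*1)))) = 4*(2*(40 - (-16)*(-5 - 1))*(3 + (40 - (-16)*(-5 - 1)))) = 4*(2*(40 - (-16)*(-6))*(3 + (40 - (-16)*(-6)))) = 4*(2*(40 - 4*24)*(3 + (40 - 4*24))) = 4*(2*(40 - 96)*(3 + (40 - 96))) = 4*(2*(-56)*(3 - 56)) = 4*(2*(-56)*(-53)) = 4*5936 = 23744)
J(j) = -23744 (J(j) = -1*23744 = -23744)
-358119 - J(-30) = -358119 - 1*(-23744) = -358119 + 23744 = -334375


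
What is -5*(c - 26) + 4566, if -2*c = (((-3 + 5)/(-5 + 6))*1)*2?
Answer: 4706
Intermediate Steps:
c = -2 (c = -((-3 + 5)/(-5 + 6))*1*2/2 = -(2/1)*1*2/2 = -(2*1)*1*2/2 = -2*1*2/2 = -2 ≈ -2.0000)
-5*(c - 26) + 4566 = -5*(-2 - 26) + 4566 = -5*(-28) + 4566 = 140 + 4566 = 4706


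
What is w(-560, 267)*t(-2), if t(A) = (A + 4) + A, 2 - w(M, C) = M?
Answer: 0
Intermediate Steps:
w(M, C) = 2 - M
t(A) = 4 + 2*A (t(A) = (4 + A) + A = 4 + 2*A)
w(-560, 267)*t(-2) = (2 - 1*(-560))*(4 + 2*(-2)) = (2 + 560)*(4 - 4) = 562*0 = 0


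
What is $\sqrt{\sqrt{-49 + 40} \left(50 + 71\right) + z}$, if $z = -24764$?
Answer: $\sqrt{-24764 + 363 i} \approx 1.153 + 157.37 i$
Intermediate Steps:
$\sqrt{\sqrt{-49 + 40} \left(50 + 71\right) + z} = \sqrt{\sqrt{-49 + 40} \left(50 + 71\right) - 24764} = \sqrt{\sqrt{-9} \cdot 121 - 24764} = \sqrt{3 i 121 - 24764} = \sqrt{363 i - 24764} = \sqrt{-24764 + 363 i}$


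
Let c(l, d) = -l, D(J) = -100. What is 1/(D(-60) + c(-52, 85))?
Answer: -1/48 ≈ -0.020833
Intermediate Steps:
1/(D(-60) + c(-52, 85)) = 1/(-100 - 1*(-52)) = 1/(-100 + 52) = 1/(-48) = -1/48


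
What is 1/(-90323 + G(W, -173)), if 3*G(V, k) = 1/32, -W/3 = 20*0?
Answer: -96/8671007 ≈ -1.1071e-5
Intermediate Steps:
W = 0 (W = -60*0 = -3*0 = 0)
G(V, k) = 1/96 (G(V, k) = (⅓)/32 = (⅓)*(1/32) = 1/96)
1/(-90323 + G(W, -173)) = 1/(-90323 + 1/96) = 1/(-8671007/96) = -96/8671007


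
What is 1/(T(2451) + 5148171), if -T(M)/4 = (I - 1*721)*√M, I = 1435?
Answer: 27239/140125251245 + 136*√2451/1261127261205 ≈ 1.9973e-7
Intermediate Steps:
T(M) = -2856*√M (T(M) = -4*(1435 - 1*721)*√M = -4*(1435 - 721)*√M = -2856*√M)
1/(T(2451) + 5148171) = 1/(-2856*√2451 + 5148171) = 1/(5148171 - 2856*√2451)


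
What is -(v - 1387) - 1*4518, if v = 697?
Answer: -3828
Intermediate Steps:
-(v - 1387) - 1*4518 = -(697 - 1387) - 1*4518 = -1*(-690) - 4518 = 690 - 4518 = -3828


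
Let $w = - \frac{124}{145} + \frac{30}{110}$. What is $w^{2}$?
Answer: $\frac{863041}{2544025} \approx 0.33924$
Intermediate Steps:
$w = - \frac{929}{1595}$ ($w = \left(-124\right) \frac{1}{145} + 30 \cdot \frac{1}{110} = - \frac{124}{145} + \frac{3}{11} = - \frac{929}{1595} \approx -0.58245$)
$w^{2} = \left(- \frac{929}{1595}\right)^{2} = \frac{863041}{2544025}$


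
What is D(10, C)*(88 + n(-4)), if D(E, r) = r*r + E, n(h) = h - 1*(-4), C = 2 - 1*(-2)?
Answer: 2288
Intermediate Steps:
C = 4 (C = 2 + 2 = 4)
n(h) = 4 + h (n(h) = h + 4 = 4 + h)
D(E, r) = E + r² (D(E, r) = r² + E = E + r²)
D(10, C)*(88 + n(-4)) = (10 + 4²)*(88 + (4 - 4)) = (10 + 16)*(88 + 0) = 26*88 = 2288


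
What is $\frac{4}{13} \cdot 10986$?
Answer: $\frac{43944}{13} \approx 3380.3$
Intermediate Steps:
$\frac{4}{13} \cdot 10986 = \frac{43944}{13}$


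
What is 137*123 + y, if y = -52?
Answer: 16799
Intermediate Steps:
137*123 + y = 137*123 - 52 = 16851 - 52 = 16799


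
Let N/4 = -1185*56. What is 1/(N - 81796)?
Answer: -1/347236 ≈ -2.8799e-6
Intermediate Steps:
N = -265440 (N = 4*(-1185*56) = 4*(-66360) = -265440)
1/(N - 81796) = 1/(-265440 - 81796) = 1/(-347236) = -1/347236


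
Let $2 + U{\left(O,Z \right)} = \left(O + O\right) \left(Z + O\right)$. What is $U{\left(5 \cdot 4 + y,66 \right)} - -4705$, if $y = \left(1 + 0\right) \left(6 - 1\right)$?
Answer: $9253$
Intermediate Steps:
$y = 5$ ($y = 1 \cdot 5 = 5$)
$U{\left(O,Z \right)} = -2 + 2 O \left(O + Z\right)$ ($U{\left(O,Z \right)} = -2 + \left(O + O\right) \left(Z + O\right) = -2 + 2 O \left(O + Z\right)$)
$U{\left(5 \cdot 4 + y,66 \right)} - -4705 = \left(-2 + 2 \left(5 \cdot 4 + 5\right)^{2} + 2 \left(5 \cdot 4 + 5\right) 66\right) - -4705 = \left(-2 + 2 \left(20 + 5\right)^{2} + 2 \left(20 + 5\right) 66\right) + 4705 = \left(-2 + 2 \cdot 25^{2} + 2 \cdot 25 \cdot 66\right) + 4705 = \left(-2 + 2 \cdot 625 + 3300\right) + 4705 = \left(-2 + 1250 + 3300\right) + 4705 = 4548 + 4705 = 9253$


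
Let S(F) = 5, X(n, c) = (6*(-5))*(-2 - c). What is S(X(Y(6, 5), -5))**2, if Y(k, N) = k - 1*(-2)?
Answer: 25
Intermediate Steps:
Y(k, N) = 2 + k (Y(k, N) = k + 2 = 2 + k)
X(n, c) = 60 + 30*c (X(n, c) = -30*(-2 - c) = 60 + 30*c)
S(X(Y(6, 5), -5))**2 = 5**2 = 25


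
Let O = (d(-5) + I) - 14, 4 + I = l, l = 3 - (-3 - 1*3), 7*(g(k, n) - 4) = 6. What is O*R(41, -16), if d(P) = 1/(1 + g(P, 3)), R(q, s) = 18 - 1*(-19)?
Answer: -13394/41 ≈ -326.68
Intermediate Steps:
g(k, n) = 34/7 (g(k, n) = 4 + (1/7)*6 = 4 + 6/7 = 34/7)
l = 9 (l = 3 - (-3 - 3) = 3 - 1*(-6) = 3 + 6 = 9)
I = 5 (I = -4 + 9 = 5)
R(q, s) = 37 (R(q, s) = 18 + 19 = 37)
d(P) = 7/41 (d(P) = 1/(1 + 34/7) = 1/(41/7) = 7/41)
O = -362/41 (O = (7/41 + 5) - 14 = 212/41 - 14 = -362/41 ≈ -8.8293)
O*R(41, -16) = -362/41*37 = -13394/41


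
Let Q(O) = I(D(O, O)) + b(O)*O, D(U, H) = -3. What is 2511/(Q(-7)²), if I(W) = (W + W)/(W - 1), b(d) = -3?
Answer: 124/25 ≈ 4.9600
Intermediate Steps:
I(W) = 2*W/(-1 + W) (I(W) = (2*W)/(-1 + W) = 2*W/(-1 + W))
Q(O) = 3/2 - 3*O (Q(O) = 2*(-3)/(-1 - 3) - 3*O = 2*(-3)/(-4) - 3*O = 2*(-3)*(-¼) - 3*O = 3/2 - 3*O)
2511/(Q(-7)²) = 2511/((3/2 - 3*(-7))²) = 2511/((3/2 + 21)²) = 2511/((45/2)²) = 2511/(2025/4) = 2511*(4/2025) = 124/25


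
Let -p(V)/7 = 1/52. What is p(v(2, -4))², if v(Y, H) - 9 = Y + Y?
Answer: 49/2704 ≈ 0.018121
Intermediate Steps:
v(Y, H) = 9 + 2*Y (v(Y, H) = 9 + (Y + Y) = 9 + 2*Y)
p(V) = -7/52
p(v(2, -4))² = (-7/52)² = 49/2704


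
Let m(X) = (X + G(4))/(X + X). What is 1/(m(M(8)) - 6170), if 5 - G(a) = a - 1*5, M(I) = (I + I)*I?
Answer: -128/789693 ≈ -0.00016209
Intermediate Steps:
M(I) = 2*I² (M(I) = (2*I)*I = 2*I²)
G(a) = 10 - a (G(a) = 5 - (a - 1*5) = 5 - (a - 5) = 5 - (-5 + a) = 5 + (5 - a) = 10 - a)
m(X) = (6 + X)/(2*X) (m(X) = (X + (10 - 1*4))/(X + X) = (X + (10 - 4))/((2*X)) = (X + 6)*(1/(2*X)) = (6 + X)*(1/(2*X)) = (6 + X)/(2*X))
1/(m(M(8)) - 6170) = 1/((6 + 2*8²)/(2*((2*8²))) - 6170) = 1/((6 + 2*64)/(2*((2*64))) - 6170) = 1/((½)*(6 + 128)/128 - 6170) = 1/((½)*(1/128)*134 - 6170) = 1/(67/128 - 6170) = 1/(-789693/128) = -128/789693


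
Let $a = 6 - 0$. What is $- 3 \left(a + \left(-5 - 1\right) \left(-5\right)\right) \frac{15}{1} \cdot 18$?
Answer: $-29160$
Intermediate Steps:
$a = 6$ ($a = 6 + 0 = 6$)
$- 3 \left(a + \left(-5 - 1\right) \left(-5\right)\right) \frac{15}{1} \cdot 18 = - 3 \left(6 + \left(-5 - 1\right) \left(-5\right)\right) \frac{15}{1} \cdot 18 = - 3 \left(6 - -30\right) 15 \cdot 1 \cdot 18 = - 3 \left(6 + 30\right) 15 \cdot 18 = \left(-3\right) 36 \cdot 15 \cdot 18 = \left(-108\right) 15 \cdot 18 = \left(-1620\right) 18 = -29160$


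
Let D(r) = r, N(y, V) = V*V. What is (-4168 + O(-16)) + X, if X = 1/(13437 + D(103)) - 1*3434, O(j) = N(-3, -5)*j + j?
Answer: -108563719/13540 ≈ -8018.0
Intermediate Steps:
N(y, V) = V**2
O(j) = 26*j (O(j) = (-5)**2*j + j = 25*j + j = 26*j)
X = -46496359/13540 (X = 1/(13437 + 103) - 1*3434 = 1/13540 - 3434 = -46496359/13540 ≈ -3434.0)
(-4168 + O(-16)) + X = (-4168 + 26*(-16)) - 46496359/13540 = (-4168 - 416) - 46496359/13540 = -4584 - 46496359/13540 = -108563719/13540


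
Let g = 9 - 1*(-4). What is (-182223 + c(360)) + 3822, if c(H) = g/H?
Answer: -64224347/360 ≈ -1.7840e+5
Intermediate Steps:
g = 13 (g = 9 + 4 = 13)
c(H) = 13/H
(-182223 + c(360)) + 3822 = (-182223 + 13/360) + 3822 = -65600267/360 + 3822 = -64224347/360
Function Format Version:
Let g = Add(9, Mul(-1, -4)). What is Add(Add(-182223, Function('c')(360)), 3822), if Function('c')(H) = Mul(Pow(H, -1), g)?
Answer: Rational(-64224347, 360) ≈ -1.7840e+5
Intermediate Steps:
g = 13 (g = Add(9, 4) = 13)
Function('c')(H) = Mul(13, Pow(H, -1)) (Function('c')(H) = Mul(Pow(H, -1), 13) = Mul(13, Pow(H, -1)))
Add(Add(-182223, Function('c')(360)), 3822) = Add(Add(-182223, Mul(13, Pow(360, -1))), 3822) = Add(Add(-182223, Mul(13, Rational(1, 360))), 3822) = Add(Add(-182223, Rational(13, 360)), 3822) = Add(Rational(-65600267, 360), 3822) = Rational(-64224347, 360)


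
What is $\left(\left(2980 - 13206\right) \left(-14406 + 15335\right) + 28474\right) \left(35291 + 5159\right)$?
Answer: $-383121366000$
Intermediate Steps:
$\left(\left(2980 - 13206\right) \left(-14406 + 15335\right) + 28474\right) \left(35291 + 5159\right) = \left(\left(-10226\right) 929 + 28474\right) 40450 = \left(-9499954 + 28474\right) 40450 = \left(-9471480\right) 40450 = -383121366000$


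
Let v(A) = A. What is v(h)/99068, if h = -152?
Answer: -38/24767 ≈ -0.0015343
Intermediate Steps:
v(h)/99068 = -152/99068 = -152*1/99068 = -38/24767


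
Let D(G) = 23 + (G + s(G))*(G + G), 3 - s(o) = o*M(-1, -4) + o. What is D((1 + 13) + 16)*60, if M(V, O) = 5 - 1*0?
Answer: -527820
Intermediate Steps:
M(V, O) = 5 (M(V, O) = 5 + 0 = 5)
s(o) = 3 - 6*o (s(o) = 3 - (o*5 + o) = 3 - (5*o + o) = 3 - 6*o)
D(G) = 23 + 2*G*(3 - 5*G) (D(G) = 23 + (G + (3 - 6*G))*(G + G) = 23 + (3 - 5*G)*(2*G) = 23 + 2*G*(3 - 5*G))
D((1 + 13) + 16)*60 = (23 - 10*((1 + 13) + 16)² + 6*((1 + 13) + 16))*60 = (23 - 10*(14 + 16)² + 6*(14 + 16))*60 = (23 - 10*30² + 6*30)*60 = (23 - 10*900 + 180)*60 = (23 - 9000 + 180)*60 = -8797*60 = -527820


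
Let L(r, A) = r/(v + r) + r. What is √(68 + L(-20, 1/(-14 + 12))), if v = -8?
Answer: √2387/7 ≈ 6.9796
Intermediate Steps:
L(r, A) = r + r/(-8 + r) (L(r, A) = r/(-8 + r) + r = r + r/(-8 + r))
√(68 + L(-20, 1/(-14 + 12))) = √(68 - 20*(-7 - 20)/(-8 - 20)) = √(68 - 20*(-27)/(-28)) = √(68 - 20*(-1/28)*(-27)) = √(68 - 135/7) = √(341/7) = √2387/7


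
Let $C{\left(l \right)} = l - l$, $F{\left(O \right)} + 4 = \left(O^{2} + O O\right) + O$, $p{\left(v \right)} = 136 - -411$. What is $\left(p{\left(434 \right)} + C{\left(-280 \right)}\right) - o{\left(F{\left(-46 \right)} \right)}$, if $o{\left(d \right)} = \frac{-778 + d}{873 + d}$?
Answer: $\frac{2761681}{5055} \approx 546.33$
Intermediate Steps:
$p{\left(v \right)} = 547$ ($p{\left(v \right)} = 136 + 411 = 547$)
$F{\left(O \right)} = -4 + O + 2 O^{2}$ ($F{\left(O \right)} = -4 + \left(\left(O^{2} + O O\right) + O\right) = -4 + \left(\left(O^{2} + O^{2}\right) + O\right) = -4 + \left(2 O^{2} + O\right) = -4 + \left(O + 2 O^{2}\right) = -4 + O + 2 O^{2}$)
$o{\left(d \right)} = \frac{-778 + d}{873 + d}$
$C{\left(l \right)} = 0$
$\left(p{\left(434 \right)} + C{\left(-280 \right)}\right) - o{\left(F{\left(-46 \right)} \right)} = \left(547 + 0\right) - \frac{-778 - \left(50 - 4232\right)}{873 - \left(50 - 4232\right)} = 547 - \frac{-778 - -4182}{873 - -4182} = 547 - \frac{-778 + 4182}{873 + 4182} = 547 - \frac{1}{5055} \cdot 3404 = 547 - \frac{3404}{5055} = \frac{2761681}{5055}$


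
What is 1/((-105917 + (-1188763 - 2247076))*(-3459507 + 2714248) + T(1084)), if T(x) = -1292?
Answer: 1/2639525533512 ≈ 3.7886e-13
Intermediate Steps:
1/((-105917 + (-1188763 - 2247076))*(-3459507 + 2714248) + T(1084)) = 1/((-105917 + (-1188763 - 2247076))*(-3459507 + 2714248) - 1292) = 1/((-105917 - 3435839)*(-745259) - 1292) = 1/(-3541756*(-745259) - 1292) = 1/(2639525534804 - 1292) = 1/2639525533512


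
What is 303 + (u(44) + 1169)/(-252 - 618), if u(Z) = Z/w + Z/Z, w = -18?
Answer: 1180991/3915 ≈ 301.66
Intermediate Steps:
u(Z) = 1 - Z/18 (u(Z) = Z/(-18) + Z/Z = Z*(-1/18) + 1 = -Z/18 + 1 = 1 - Z/18)
303 + (u(44) + 1169)/(-252 - 618) = 303 + ((1 - 1/18*44) + 1169)/(-252 - 618) = 303 + ((1 - 22/9) + 1169)/(-870) = 303 + (-13/9 + 1169)*(-1/870) = 303 + (10508/9)*(-1/870) = 303 - 5254/3915 = 1180991/3915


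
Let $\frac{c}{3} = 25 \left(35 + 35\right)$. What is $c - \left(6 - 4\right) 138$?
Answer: $4974$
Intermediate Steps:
$c = 5250$ ($c = 3 \cdot 25 \left(35 + 35\right) = 3 \cdot 25 \cdot 70 = 3 \cdot 1750 = 5250$)
$c - \left(6 - 4\right) 138 = 5250 - \left(6 - 4\right) 138 = 5250 - 2 \cdot 138 = 5250 - 276 = 4974$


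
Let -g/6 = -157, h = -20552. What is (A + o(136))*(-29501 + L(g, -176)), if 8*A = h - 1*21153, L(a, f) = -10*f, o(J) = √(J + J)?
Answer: 1156938405/8 - 110964*√17 ≈ 1.4416e+8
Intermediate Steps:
g = 942 (g = -6*(-157) = 942)
o(J) = √2*√J (o(J) = √(2*J) = √2*√J)
A = -41705/8 (A = (-20552 - 1*21153)/8 = (-20552 - 21153)/8 = (⅛)*(-41705) = -41705/8 ≈ -5213.1)
(A + o(136))*(-29501 + L(g, -176)) = (-41705/8 + √2*√136)*(-29501 - 10*(-176)) = (-41705/8 + √2*(2*√34))*(-29501 + 1760) = (-41705/8 + 4*√17)*(-27741) = 1156938405/8 - 110964*√17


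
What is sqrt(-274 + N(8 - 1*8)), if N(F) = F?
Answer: I*sqrt(274) ≈ 16.553*I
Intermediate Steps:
sqrt(-274 + N(8 - 1*8)) = sqrt(-274 + (8 - 1*8)) = sqrt(-274 + (8 - 8)) = sqrt(-274 + 0) = sqrt(-274) = I*sqrt(274)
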